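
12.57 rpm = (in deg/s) 75.42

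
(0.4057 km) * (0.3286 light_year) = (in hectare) 1.261e+14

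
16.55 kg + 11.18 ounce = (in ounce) 595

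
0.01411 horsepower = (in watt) 10.52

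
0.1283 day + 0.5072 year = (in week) 26.47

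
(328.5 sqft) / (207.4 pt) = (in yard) 456.2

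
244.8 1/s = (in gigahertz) 2.448e-07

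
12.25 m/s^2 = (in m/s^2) 12.25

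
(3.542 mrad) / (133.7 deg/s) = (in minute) 2.53e-05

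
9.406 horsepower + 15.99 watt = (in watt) 7030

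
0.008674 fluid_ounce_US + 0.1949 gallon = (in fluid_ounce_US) 24.96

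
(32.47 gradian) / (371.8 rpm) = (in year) 4.154e-10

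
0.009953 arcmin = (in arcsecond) 0.5972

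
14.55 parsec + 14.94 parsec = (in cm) 9.1e+19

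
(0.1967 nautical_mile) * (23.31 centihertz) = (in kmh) 305.7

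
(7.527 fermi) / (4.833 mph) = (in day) 4.032e-20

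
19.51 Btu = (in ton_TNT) 4.92e-06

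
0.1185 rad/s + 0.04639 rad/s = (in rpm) 1.575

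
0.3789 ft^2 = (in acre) 8.698e-06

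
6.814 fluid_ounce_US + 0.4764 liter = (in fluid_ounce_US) 22.92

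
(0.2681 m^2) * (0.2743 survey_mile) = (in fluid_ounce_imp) 4.165e+06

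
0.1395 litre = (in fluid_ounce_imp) 4.91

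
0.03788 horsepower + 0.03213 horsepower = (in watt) 52.21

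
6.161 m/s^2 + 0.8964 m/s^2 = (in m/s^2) 7.057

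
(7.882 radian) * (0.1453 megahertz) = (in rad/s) 1.145e+06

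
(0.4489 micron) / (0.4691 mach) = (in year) 8.912e-17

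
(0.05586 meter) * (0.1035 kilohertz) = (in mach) 0.01698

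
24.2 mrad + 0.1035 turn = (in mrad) 674.5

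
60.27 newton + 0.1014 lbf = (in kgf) 6.192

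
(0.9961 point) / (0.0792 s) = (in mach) 1.303e-05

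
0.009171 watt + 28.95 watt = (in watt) 28.96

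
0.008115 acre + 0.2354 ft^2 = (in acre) 0.00812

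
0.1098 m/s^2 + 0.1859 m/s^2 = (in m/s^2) 0.2957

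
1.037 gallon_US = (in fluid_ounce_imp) 138.2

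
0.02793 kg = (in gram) 27.93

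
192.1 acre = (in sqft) 8.368e+06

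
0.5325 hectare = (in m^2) 5325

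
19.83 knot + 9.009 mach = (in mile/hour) 6885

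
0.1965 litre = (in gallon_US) 0.05191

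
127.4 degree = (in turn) 0.3539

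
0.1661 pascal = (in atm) 1.639e-06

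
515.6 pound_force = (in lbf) 515.6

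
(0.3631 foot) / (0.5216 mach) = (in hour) 1.731e-07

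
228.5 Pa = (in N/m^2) 228.5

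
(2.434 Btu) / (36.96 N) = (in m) 69.48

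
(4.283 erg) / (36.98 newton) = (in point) 3.283e-05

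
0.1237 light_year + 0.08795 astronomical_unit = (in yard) 1.28e+15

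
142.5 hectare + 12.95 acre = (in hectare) 147.7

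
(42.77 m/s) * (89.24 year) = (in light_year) 1.272e-05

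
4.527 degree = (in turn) 0.01258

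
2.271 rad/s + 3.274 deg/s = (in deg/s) 133.4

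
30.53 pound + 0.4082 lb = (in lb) 30.94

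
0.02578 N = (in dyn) 2578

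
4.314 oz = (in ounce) 4.314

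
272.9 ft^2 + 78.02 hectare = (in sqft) 8.398e+06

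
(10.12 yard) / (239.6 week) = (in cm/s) 6.386e-06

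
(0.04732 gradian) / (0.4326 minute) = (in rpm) 0.0002735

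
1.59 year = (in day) 580.4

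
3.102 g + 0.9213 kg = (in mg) 9.244e+05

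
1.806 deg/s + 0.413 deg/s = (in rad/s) 0.03873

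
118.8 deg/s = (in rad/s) 2.073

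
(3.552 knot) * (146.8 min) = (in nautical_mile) 8.691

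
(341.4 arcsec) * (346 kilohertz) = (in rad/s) 572.7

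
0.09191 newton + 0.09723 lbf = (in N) 0.5244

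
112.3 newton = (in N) 112.3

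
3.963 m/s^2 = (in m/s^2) 3.963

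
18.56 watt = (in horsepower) 0.02489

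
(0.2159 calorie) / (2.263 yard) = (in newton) 0.4365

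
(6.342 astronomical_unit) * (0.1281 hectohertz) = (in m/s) 1.215e+13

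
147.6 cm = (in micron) 1.476e+06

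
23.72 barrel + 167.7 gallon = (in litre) 4406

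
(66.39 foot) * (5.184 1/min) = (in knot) 3.399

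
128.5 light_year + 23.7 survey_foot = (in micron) 1.216e+24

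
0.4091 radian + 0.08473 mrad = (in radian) 0.4092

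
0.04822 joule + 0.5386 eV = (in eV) 3.01e+17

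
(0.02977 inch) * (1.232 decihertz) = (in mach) 2.736e-07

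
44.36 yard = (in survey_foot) 133.1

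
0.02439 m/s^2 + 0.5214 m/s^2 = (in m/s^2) 0.5458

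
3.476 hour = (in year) 0.0003968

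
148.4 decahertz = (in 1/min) 8.904e+04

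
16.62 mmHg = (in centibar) 2.216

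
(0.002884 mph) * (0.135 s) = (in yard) 0.0001903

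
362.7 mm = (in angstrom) 3.627e+09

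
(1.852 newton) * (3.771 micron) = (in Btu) 6.619e-09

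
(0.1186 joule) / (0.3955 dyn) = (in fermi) 2.999e+19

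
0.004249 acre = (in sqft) 185.1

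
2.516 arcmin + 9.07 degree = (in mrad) 159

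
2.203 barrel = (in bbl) 2.203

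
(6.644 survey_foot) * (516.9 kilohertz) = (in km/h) 3.768e+06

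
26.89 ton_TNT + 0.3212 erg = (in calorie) 2.689e+10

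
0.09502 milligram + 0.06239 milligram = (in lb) 3.47e-07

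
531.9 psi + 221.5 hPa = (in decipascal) 3.689e+07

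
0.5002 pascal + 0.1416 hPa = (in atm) 0.0001447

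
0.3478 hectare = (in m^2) 3478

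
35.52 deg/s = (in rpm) 5.92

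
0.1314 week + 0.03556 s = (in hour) 22.08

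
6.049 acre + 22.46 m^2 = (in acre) 6.055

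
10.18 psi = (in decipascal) 7.019e+05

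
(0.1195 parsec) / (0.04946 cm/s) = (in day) 8.629e+13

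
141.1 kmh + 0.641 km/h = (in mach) 0.1156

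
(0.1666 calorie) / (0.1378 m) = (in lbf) 1.137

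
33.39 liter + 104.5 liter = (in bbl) 0.8673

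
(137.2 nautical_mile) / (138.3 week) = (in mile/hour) 0.006795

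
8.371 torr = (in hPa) 11.16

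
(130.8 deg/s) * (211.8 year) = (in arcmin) 5.242e+13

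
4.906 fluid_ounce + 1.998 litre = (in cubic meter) 0.002143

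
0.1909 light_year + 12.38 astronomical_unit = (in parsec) 0.05859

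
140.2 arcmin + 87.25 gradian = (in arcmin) 4852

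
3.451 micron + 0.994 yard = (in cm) 90.89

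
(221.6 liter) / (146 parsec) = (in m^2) 4.919e-20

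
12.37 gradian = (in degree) 11.13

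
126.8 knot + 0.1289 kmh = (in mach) 0.1917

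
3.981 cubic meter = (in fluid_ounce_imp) 1.401e+05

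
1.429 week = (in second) 8.643e+05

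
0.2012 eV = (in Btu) 3.055e-23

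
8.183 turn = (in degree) 2946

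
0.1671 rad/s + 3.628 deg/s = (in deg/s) 13.2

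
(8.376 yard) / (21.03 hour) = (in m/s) 0.0001012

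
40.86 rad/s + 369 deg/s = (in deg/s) 2710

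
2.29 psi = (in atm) 0.1558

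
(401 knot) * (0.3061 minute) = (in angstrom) 3.789e+13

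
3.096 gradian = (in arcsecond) 1.003e+04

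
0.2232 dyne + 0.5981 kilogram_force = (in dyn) 5.865e+05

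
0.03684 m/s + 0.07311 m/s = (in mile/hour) 0.246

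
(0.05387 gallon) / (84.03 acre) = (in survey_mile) 3.726e-13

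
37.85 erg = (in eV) 2.362e+13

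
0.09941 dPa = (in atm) 9.811e-08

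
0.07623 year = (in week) 3.975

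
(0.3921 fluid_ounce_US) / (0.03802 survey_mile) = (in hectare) 1.895e-11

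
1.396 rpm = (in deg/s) 8.376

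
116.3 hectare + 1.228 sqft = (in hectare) 116.3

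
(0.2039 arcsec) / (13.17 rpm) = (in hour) 1.991e-10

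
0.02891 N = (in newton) 0.02891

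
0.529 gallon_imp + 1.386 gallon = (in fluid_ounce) 258.7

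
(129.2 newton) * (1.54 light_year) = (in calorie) 4.499e+17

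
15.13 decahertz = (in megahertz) 0.0001513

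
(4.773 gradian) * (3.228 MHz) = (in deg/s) 1.387e+07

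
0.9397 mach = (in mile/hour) 715.7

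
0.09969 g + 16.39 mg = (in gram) 0.1161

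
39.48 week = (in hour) 6633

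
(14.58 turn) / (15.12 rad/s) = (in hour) 0.001683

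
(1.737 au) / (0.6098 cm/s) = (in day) 4.932e+08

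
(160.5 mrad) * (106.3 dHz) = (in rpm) 16.29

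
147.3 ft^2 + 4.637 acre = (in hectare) 1.878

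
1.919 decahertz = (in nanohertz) 1.919e+10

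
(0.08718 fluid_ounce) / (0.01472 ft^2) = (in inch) 0.07422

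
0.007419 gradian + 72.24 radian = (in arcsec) 1.49e+07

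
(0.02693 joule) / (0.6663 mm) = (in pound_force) 9.086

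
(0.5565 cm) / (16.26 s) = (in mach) 1.005e-06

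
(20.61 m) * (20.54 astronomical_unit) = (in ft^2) 6.817e+14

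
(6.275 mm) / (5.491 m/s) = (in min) 1.905e-05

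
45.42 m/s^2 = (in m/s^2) 45.42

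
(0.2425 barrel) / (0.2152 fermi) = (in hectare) 1.792e+10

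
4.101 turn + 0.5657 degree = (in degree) 1477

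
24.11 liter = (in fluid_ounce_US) 815.3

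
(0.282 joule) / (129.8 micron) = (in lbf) 488.4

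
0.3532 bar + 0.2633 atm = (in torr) 465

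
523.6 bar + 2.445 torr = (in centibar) 5.236e+04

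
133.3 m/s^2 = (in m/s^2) 133.3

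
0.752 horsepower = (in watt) 560.8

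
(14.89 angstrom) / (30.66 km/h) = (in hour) 4.856e-14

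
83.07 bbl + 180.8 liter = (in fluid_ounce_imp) 4.712e+05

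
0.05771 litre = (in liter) 0.05771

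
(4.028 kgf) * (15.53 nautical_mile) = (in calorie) 2.715e+05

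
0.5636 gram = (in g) 0.5636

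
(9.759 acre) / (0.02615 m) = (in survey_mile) 938.4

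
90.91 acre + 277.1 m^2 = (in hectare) 36.82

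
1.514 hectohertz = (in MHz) 0.0001514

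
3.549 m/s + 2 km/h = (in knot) 7.979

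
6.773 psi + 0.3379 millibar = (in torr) 350.5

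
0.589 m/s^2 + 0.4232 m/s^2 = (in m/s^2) 1.012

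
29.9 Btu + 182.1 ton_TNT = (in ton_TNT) 182.1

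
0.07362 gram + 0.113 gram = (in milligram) 186.6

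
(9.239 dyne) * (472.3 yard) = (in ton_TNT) 9.536e-12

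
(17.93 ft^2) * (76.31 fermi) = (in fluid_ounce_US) 4.298e-09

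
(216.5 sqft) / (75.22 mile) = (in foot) 0.0005451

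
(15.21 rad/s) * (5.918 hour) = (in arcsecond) 6.684e+10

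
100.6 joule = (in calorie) 24.04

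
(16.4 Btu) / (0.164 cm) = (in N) 1.055e+07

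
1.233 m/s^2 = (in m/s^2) 1.233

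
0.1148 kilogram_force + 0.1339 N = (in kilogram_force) 0.1285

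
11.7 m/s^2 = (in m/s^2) 11.7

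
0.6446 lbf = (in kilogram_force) 0.2924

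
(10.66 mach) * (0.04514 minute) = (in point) 2.787e+07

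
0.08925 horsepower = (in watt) 66.55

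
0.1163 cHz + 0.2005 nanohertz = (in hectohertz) 1.163e-05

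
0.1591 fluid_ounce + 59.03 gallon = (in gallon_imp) 49.15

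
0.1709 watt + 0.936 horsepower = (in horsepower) 0.9362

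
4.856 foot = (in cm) 148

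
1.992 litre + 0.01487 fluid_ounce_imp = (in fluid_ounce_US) 67.37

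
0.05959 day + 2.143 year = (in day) 782.3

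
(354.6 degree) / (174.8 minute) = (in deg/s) 0.03381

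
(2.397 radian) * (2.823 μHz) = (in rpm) 6.462e-05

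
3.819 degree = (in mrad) 66.65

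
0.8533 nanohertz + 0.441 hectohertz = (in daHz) 4.41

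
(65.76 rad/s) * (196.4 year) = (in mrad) 4.073e+14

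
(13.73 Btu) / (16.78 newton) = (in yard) 944.1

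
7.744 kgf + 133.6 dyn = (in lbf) 17.07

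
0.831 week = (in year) 0.01594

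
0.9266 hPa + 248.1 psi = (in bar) 17.11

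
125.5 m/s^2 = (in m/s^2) 125.5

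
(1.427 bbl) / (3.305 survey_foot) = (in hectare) 2.252e-05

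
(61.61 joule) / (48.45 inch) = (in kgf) 5.105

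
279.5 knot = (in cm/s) 1.438e+04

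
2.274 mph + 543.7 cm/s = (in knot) 12.54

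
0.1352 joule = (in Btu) 0.0001281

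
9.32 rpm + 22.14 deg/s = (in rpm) 13.01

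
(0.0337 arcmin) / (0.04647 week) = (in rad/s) 3.488e-10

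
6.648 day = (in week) 0.9497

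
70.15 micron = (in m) 7.015e-05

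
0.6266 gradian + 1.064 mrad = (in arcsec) 2250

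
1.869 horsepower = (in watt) 1394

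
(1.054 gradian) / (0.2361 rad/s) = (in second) 0.07012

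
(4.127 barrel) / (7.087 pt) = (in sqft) 2825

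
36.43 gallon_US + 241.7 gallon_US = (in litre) 1053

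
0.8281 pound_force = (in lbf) 0.8281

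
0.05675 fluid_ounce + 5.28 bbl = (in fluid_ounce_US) 2.839e+04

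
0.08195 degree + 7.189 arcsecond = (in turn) 0.0002332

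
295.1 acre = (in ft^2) 1.285e+07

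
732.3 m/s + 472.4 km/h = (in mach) 2.536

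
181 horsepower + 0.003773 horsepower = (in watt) 1.35e+05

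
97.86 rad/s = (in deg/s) 5607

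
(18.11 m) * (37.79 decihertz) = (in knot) 133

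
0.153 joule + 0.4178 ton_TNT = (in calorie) 4.178e+08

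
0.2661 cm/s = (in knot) 0.005173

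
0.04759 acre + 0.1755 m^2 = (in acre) 0.04763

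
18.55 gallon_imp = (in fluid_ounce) 2852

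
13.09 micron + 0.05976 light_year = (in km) 5.654e+11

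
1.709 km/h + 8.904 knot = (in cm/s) 505.5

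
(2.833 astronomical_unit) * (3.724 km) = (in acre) 3.9e+11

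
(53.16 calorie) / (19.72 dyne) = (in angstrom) 1.128e+16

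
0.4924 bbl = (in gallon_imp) 17.22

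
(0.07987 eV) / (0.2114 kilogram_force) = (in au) 4.126e-32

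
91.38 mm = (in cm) 9.138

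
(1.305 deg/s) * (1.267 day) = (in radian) 2493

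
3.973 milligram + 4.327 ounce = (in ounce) 4.327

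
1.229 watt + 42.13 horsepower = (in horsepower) 42.13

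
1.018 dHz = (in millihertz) 101.8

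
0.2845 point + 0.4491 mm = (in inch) 0.02163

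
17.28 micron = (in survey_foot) 5.669e-05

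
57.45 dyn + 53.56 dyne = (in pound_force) 0.0002496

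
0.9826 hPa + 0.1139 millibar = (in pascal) 109.7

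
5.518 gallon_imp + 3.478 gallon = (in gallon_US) 10.1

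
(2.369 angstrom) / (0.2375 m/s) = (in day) 1.154e-14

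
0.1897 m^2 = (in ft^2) 2.042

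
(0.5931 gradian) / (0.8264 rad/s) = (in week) 1.864e-08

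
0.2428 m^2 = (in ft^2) 2.613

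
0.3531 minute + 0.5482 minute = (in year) 1.715e-06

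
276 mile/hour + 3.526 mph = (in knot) 242.9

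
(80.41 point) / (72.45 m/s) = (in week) 6.474e-10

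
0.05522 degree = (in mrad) 0.9638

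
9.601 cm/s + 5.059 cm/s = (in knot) 0.285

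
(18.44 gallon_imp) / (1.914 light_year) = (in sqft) 4.983e-17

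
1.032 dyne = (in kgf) 1.052e-06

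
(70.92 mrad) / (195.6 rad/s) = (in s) 0.0003626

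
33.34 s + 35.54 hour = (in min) 2133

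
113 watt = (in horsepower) 0.1515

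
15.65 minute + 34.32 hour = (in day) 1.441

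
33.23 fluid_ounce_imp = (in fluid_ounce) 31.93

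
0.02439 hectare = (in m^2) 243.9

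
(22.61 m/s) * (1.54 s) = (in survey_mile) 0.02164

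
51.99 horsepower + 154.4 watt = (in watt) 3.892e+04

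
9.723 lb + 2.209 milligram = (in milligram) 4.41e+06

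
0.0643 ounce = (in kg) 0.001823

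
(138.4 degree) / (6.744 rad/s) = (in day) 4.146e-06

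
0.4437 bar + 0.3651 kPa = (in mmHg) 335.5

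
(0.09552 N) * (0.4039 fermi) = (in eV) 240.8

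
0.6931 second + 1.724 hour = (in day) 0.07184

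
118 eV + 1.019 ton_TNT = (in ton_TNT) 1.019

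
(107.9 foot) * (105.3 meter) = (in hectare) 0.3463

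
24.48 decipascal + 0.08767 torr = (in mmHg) 0.106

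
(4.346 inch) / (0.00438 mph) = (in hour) 0.01566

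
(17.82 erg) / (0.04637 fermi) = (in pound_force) 8.639e+09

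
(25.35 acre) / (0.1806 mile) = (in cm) 3.53e+04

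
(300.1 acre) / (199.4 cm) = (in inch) 2.398e+07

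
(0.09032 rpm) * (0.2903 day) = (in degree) 1.359e+04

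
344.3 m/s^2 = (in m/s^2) 344.3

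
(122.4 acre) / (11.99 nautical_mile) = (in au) 1.491e-10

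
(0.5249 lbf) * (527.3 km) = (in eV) 7.684e+24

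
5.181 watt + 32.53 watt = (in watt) 37.71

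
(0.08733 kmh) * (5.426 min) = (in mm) 7898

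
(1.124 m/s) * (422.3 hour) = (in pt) 4.844e+09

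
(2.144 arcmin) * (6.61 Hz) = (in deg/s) 0.2362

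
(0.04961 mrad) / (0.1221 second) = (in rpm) 0.00388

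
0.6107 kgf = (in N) 5.989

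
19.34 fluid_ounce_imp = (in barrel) 0.003456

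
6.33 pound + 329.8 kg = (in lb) 733.4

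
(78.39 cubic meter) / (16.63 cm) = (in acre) 0.1165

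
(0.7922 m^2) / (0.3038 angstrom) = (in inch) 1.027e+12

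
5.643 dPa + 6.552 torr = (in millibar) 8.741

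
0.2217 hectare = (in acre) 0.5478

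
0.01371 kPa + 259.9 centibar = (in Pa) 2.599e+05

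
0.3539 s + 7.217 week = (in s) 4.365e+06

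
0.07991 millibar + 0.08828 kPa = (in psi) 0.01396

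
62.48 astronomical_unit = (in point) 2.65e+16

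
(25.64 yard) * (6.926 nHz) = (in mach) 4.769e-10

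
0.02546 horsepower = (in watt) 18.99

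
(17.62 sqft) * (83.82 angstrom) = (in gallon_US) 3.625e-06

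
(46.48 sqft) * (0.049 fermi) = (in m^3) 2.116e-16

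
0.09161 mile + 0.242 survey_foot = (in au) 9.86e-10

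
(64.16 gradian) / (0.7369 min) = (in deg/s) 1.306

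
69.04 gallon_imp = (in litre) 313.9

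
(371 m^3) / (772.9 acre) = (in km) 1.186e-07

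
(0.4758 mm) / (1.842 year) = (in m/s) 8.191e-12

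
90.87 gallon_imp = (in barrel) 2.598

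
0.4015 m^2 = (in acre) 9.921e-05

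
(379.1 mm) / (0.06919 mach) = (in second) 0.01609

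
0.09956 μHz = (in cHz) 9.956e-06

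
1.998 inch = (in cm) 5.075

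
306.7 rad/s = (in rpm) 2929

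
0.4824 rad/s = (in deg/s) 27.64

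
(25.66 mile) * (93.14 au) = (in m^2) 5.754e+17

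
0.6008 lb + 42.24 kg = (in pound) 93.72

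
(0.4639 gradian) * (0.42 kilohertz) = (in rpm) 29.23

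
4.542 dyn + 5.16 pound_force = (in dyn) 2.295e+06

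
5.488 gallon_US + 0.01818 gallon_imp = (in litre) 20.86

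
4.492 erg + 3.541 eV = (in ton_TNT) 1.074e-16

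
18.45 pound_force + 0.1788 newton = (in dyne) 8.225e+06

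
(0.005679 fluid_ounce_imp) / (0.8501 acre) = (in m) 4.69e-11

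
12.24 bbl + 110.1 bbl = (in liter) 1.945e+04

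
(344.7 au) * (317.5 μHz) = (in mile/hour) 3.662e+10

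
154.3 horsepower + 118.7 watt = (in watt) 1.152e+05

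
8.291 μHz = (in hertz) 8.291e-06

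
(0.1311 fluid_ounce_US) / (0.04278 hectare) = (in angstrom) 90.63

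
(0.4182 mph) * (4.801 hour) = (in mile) 2.008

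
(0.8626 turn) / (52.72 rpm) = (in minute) 0.01636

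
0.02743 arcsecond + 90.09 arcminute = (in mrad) 26.21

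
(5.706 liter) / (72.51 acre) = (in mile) 1.208e-11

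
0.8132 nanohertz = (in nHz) 0.8132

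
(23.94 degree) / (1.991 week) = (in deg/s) 1.988e-05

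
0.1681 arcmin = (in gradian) 0.003113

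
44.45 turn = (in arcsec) 5.761e+07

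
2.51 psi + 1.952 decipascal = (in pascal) 1.731e+04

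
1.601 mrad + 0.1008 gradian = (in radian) 0.003184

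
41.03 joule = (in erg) 4.103e+08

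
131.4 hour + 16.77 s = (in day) 5.475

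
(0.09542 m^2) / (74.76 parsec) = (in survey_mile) 2.57e-23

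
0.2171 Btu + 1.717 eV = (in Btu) 0.2171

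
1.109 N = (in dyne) 1.109e+05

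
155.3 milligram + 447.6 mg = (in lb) 0.001329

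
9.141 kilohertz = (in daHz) 914.1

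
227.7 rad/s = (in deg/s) 1.305e+04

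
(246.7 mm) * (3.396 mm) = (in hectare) 8.378e-08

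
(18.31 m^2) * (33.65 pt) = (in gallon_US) 57.42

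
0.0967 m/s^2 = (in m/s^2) 0.0967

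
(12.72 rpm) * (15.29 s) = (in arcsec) 4.201e+06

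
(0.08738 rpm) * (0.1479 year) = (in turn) 6793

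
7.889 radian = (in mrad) 7889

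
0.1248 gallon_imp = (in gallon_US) 0.1499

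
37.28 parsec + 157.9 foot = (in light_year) 121.6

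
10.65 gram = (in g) 10.65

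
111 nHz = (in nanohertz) 111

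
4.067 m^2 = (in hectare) 0.0004067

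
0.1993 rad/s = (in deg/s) 11.42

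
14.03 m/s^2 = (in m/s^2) 14.03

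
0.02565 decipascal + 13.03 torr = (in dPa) 1.737e+04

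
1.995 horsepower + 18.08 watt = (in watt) 1506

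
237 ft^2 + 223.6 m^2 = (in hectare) 0.02456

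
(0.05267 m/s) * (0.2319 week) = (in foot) 2.424e+04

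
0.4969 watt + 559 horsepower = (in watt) 4.168e+05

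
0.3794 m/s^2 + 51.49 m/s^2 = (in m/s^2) 51.87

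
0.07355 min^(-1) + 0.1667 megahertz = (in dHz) 1.667e+06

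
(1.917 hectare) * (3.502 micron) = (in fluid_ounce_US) 2270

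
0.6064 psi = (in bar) 0.04181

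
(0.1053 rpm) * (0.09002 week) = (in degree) 3.44e+04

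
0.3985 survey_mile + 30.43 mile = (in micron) 4.961e+10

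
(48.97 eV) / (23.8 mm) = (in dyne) 3.297e-11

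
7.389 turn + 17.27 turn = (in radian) 154.9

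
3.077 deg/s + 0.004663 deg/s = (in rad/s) 0.05379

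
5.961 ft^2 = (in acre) 0.0001368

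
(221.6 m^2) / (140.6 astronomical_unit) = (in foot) 3.457e-11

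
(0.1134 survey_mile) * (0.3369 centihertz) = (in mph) 1.375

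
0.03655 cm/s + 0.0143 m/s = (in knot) 0.02851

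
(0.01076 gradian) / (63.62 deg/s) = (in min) 2.537e-06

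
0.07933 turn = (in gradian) 31.73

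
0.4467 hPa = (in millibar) 0.4467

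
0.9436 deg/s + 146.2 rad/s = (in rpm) 1396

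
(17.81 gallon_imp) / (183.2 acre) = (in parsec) 3.539e-24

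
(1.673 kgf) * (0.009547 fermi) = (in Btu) 1.485e-19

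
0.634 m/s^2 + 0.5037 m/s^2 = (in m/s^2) 1.138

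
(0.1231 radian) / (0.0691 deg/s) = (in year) 3.237e-06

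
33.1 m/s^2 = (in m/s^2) 33.1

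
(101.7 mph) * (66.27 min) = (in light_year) 1.911e-11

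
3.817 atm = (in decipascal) 3.868e+06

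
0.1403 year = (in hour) 1229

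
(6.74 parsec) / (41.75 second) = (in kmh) 1.793e+16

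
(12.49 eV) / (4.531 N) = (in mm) 4.417e-16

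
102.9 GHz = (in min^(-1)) 6.174e+12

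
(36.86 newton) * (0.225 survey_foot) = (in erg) 2.528e+07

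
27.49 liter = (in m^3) 0.02749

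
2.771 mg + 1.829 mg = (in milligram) 4.6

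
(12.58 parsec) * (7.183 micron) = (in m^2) 2.788e+12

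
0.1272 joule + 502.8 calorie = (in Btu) 1.994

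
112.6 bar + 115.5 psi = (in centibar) 1.206e+04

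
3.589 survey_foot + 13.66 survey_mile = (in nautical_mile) 11.87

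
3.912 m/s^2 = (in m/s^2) 3.912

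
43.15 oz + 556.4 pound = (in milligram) 2.536e+08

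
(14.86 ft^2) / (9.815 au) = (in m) 9.402e-13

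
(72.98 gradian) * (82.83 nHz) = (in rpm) 9.067e-07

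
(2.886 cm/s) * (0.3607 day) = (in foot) 2951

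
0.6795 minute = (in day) 0.0004719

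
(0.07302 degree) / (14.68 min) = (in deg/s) 8.29e-05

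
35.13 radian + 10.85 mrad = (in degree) 2013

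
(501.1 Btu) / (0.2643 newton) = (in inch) 7.875e+07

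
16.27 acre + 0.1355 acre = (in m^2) 6.639e+04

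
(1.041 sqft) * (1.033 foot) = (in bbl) 0.1915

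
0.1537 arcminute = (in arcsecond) 9.222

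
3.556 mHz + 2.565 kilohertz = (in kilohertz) 2.565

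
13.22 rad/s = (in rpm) 126.2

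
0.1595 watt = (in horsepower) 0.0002139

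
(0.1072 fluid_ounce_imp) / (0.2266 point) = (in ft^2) 0.4101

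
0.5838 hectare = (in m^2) 5838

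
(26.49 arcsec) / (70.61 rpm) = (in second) 1.737e-05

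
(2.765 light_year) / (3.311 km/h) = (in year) 9.019e+08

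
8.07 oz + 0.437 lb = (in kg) 0.427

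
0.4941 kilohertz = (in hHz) 4.941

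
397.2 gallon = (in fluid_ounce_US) 5.084e+04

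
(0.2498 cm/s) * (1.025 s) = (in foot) 0.0084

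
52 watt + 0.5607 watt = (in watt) 52.56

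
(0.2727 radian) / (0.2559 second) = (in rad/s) 1.066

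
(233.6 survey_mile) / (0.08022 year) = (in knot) 0.2889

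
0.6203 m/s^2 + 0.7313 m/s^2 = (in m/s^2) 1.352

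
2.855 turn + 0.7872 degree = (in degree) 1029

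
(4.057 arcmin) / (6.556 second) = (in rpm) 0.001719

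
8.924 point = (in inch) 0.1239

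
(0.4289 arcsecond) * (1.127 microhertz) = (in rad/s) 2.343e-12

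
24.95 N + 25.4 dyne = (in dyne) 2.495e+06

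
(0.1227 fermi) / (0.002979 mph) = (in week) 1.523e-19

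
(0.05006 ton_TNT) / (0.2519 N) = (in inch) 3.274e+10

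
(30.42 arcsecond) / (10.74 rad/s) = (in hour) 3.814e-09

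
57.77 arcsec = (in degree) 0.01605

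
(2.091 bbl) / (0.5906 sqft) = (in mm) 6059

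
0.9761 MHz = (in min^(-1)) 5.857e+07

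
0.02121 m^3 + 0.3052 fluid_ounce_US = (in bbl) 0.1335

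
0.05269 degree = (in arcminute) 3.161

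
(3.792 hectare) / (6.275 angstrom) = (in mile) 3.755e+10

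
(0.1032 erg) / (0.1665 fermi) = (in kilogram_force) 6.32e+06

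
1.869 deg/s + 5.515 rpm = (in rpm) 5.827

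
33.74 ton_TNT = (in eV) 8.811e+29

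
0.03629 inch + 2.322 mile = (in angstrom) 3.737e+13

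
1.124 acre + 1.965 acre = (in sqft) 1.346e+05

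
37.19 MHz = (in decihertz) 3.719e+08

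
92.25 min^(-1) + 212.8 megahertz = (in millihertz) 2.128e+11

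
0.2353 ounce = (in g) 6.671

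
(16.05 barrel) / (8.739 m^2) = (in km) 0.000292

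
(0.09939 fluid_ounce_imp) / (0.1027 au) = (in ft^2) 1.978e-15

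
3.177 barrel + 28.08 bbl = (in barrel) 31.26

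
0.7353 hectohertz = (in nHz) 7.353e+10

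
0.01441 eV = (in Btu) 2.188e-24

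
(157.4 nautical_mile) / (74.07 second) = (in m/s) 3936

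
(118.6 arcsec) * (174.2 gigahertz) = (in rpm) 9.565e+08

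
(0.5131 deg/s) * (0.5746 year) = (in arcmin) 5.579e+08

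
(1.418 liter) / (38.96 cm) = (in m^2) 0.00364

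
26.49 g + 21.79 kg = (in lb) 48.1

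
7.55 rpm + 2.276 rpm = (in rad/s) 1.029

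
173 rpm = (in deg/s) 1038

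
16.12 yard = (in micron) 1.474e+07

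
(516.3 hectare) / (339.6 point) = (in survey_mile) 2.678e+04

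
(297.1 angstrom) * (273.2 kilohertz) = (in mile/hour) 0.01816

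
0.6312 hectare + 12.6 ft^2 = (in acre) 1.56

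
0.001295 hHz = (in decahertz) 0.01295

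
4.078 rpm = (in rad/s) 0.427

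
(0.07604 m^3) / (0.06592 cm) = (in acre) 0.0285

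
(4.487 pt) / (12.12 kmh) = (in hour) 1.306e-07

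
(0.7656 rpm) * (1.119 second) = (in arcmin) 308.4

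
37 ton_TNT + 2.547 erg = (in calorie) 3.7e+10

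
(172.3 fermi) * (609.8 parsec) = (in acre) 801.1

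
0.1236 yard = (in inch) 4.45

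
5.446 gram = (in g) 5.446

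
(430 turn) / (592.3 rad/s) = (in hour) 0.001267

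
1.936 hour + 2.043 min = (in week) 0.01173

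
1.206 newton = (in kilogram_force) 0.123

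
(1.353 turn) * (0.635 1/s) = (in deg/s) 309.3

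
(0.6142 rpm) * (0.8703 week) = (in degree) 1.94e+06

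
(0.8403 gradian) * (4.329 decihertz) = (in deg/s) 0.3274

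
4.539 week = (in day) 31.77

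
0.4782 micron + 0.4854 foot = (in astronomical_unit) 9.89e-13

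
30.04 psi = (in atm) 2.044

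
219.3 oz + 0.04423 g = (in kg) 6.217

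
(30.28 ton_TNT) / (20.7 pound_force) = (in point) 3.9e+12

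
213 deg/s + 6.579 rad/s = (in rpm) 98.32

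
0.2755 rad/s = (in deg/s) 15.78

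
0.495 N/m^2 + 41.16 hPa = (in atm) 0.04063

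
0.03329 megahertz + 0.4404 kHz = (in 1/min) 2.024e+06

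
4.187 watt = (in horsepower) 0.005615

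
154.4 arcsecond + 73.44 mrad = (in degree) 4.251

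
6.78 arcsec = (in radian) 3.287e-05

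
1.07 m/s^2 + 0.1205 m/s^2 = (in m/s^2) 1.191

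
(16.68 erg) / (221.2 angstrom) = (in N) 75.41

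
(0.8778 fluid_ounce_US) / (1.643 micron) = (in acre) 0.003904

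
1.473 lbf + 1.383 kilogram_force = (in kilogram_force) 2.051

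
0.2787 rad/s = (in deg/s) 15.97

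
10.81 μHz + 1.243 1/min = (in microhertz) 2.073e+04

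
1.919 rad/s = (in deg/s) 110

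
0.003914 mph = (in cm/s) 0.175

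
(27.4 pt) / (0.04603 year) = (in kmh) 2.397e-08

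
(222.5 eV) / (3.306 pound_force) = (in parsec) 7.856e-35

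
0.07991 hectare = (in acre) 0.1975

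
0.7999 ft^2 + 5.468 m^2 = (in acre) 0.00137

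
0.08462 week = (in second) 5.118e+04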